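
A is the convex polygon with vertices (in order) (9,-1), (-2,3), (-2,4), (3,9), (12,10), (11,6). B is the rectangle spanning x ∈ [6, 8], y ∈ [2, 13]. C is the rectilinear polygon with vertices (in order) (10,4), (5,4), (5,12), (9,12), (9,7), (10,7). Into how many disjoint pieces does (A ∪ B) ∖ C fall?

(A ∪ B) ∖ C splits into 2 disjoint pieces (area 69.2222, area 2).

2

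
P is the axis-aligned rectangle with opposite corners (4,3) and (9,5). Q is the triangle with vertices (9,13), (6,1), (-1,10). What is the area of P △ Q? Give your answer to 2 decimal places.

|P| = 10, |Q| = 55.5, |P∩Q| = 5.373.
|P △ Q| = |P| + |Q| − 2·|P∩Q| = 10 + 55.5 − 10.746 = 54.75.

54.75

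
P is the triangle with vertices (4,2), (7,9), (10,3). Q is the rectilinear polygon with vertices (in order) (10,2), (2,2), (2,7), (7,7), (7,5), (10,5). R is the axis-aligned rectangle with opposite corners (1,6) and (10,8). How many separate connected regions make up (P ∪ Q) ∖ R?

2

(P ∪ Q) ∖ R splits into 2 disjoint pieces (area 0.4643, area 30.75).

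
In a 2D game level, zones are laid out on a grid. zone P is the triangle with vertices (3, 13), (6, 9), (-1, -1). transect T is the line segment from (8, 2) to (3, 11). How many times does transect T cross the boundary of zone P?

1

The segment meets the boundary at (4.947,7.496).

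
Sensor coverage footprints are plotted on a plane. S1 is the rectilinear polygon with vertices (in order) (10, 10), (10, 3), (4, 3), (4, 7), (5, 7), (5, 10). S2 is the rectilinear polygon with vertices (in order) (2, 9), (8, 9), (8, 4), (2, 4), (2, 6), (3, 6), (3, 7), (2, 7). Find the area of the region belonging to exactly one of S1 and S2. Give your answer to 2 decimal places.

32.00

|S1| = 39, |S2| = 29, |S1∩S2| = 18.
|S1 △ S2| = |S1| + |S2| − 2·|S1∩S2| = 39 + 29 − 36 = 32.00.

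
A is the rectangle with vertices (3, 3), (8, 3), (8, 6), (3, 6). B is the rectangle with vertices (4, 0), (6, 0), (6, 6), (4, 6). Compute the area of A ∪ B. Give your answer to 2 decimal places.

By inclusion–exclusion:
Individual areas: |A| = 15, |B| = 12.
|A∩B|: x∈[4,6], y∈[3,6] → 2·3 = 6.
|A ∪ B| = 27 − 6 = 21.00.

21.00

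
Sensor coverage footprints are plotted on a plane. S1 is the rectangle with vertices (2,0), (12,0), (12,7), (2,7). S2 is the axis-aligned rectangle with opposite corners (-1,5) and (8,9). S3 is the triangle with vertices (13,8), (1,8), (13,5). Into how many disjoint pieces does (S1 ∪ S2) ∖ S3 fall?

(S1 ∪ S2) ∖ S3 is a single connected region.

1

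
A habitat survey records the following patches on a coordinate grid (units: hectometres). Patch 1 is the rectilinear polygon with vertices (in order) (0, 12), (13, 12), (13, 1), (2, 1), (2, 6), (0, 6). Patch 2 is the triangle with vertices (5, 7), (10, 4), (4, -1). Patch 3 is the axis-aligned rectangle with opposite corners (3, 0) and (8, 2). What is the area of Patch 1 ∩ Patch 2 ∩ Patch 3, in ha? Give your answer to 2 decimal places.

The intersection is the polygon with vertices (4.375,2), (7.6,2), (6.4,1), (4.25,1).
By the shoelace formula its area is 2.69.

2.69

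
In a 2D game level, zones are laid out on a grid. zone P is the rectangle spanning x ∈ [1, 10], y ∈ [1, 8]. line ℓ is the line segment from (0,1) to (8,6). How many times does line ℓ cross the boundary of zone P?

1

The segment meets the boundary at (1,1.625).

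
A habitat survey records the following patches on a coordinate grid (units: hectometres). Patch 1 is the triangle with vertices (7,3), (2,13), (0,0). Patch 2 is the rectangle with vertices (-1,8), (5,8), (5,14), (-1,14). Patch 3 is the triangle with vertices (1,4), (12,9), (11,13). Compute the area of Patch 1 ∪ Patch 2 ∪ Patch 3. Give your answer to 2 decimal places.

91.04

By inclusion–exclusion:
Individual areas: |Patch 1| = 42.5, |Patch 2| = 36, |Patch 3| = 24.5.
|Patch 1∩Patch 2| = 8.1731.
|Patch 1∩Patch 3| = 3.7861.
|Patch 2∩Patch 3| = 0.
|Patch 1∩Patch 2∩Patch 3| = 0.
|Patch 1 ∪ Patch 2 ∪ Patch 3| = 103 − 11.9592 + 0 = 91.04.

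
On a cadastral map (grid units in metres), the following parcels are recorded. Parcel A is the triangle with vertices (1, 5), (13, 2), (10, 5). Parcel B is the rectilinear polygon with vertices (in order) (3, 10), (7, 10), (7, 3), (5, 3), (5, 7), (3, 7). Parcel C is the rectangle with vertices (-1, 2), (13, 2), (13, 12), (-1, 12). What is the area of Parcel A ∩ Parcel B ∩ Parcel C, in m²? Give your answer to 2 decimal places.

2.50

The intersection is the polygon with vertices (5,5), (7,5), (7,3.5), (5,4).
By the shoelace formula its area is 2.50.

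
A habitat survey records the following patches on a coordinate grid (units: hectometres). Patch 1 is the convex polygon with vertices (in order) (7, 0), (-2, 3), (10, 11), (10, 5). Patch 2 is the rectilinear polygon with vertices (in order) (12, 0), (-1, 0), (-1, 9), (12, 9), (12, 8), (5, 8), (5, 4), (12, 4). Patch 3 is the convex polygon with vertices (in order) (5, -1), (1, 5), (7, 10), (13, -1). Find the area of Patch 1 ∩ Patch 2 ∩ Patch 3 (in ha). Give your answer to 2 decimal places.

29.84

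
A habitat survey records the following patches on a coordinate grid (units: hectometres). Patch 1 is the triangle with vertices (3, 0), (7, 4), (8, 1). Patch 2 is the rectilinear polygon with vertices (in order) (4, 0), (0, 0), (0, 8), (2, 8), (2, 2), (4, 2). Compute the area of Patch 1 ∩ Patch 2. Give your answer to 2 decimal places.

The intersection is the polygon with vertices (4,1), (4,0.2), (3,0).
By the shoelace formula its area is 0.40.

0.40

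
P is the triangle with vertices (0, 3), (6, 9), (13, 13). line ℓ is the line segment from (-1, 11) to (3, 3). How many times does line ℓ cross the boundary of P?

2

The segment meets the boundary at (2.167,4.667), (2,5).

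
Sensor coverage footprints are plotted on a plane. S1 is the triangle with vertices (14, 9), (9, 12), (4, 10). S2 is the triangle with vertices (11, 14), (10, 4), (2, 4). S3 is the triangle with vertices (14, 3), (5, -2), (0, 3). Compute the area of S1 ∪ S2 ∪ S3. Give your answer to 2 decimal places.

81.98

By inclusion–exclusion:
Individual areas: |S1| = 12.5, |S2| = 40, |S3| = 35.
|S1∩S2| = 5.517.
|S1∩S3| = 0.
|S2∩S3| = 0.
|S1∩S2∩S3| = 0.
|S1 ∪ S2 ∪ S3| = 87.5 − 5.517 + 0 = 81.98.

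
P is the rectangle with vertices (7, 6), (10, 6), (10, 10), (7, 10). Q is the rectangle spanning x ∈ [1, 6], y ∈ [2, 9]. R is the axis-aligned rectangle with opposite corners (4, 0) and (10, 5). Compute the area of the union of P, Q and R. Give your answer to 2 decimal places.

By inclusion–exclusion:
Individual areas: |P| = 12, |Q| = 35, |R| = 30.
|P∩Q| = 0 (no overlap).
|P∩R| = 0 (no overlap).
|Q∩R|: x∈[4,6], y∈[2,5] → 2·3 = 6.
|P∩Q∩R| = 0.
|P ∪ Q ∪ R| = 77 − 6 + 0 = 71.00.

71.00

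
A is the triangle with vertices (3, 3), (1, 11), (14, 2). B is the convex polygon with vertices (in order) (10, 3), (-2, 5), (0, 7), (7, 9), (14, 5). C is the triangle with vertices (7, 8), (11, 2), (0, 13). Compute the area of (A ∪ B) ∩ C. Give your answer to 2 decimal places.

The region (A ∪ B) ∩ C is the polygon with vertices (4.798,8.371), (6,8.714), (7,8), (10.806,2.29), (10.7,2.3), (4.25,8.75).
By the shoelace formula its area is 7.02.

7.02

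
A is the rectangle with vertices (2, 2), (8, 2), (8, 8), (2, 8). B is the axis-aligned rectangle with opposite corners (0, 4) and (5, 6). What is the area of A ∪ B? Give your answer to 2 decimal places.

By inclusion–exclusion:
Individual areas: |A| = 36, |B| = 10.
|A∩B|: x∈[2,5], y∈[4,6] → 3·2 = 6.
|A ∪ B| = 46 − 6 = 40.00.

40.00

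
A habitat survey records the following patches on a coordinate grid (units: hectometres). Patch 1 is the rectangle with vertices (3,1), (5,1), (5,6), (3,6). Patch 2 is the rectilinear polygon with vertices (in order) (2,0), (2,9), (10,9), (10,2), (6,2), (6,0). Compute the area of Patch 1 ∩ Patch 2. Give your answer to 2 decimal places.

The intersection is the polygon with vertices (3,1), (3,6), (5,6), (5,1).
By the shoelace formula its area is 10.00.

10.00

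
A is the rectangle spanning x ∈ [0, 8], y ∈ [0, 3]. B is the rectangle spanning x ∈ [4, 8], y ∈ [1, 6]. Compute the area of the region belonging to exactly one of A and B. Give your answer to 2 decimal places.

|A∩B|: x∈[4,8], y∈[1,3] → 4·2 = 8.
|A △ B| = |A| + |B| − 2·|A∩B| = 24 + 20 − 16 = 28.00.

28.00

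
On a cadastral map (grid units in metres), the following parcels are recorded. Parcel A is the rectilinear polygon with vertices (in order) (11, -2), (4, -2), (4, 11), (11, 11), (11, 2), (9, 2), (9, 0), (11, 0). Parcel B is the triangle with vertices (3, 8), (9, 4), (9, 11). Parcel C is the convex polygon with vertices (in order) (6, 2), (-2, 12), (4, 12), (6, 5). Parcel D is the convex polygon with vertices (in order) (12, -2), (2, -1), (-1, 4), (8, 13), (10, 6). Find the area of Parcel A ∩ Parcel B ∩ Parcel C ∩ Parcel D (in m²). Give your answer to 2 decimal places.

The intersection is the polygon with vertices (5.647,6.235), (4,7.333), (4,8.5), (4.875,8.938).
By the shoelace formula its area is 2.31.

2.31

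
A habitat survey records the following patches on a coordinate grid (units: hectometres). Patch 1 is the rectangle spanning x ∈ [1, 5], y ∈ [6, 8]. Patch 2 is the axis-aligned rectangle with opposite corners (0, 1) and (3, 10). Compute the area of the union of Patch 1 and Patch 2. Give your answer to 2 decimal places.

By inclusion–exclusion:
Individual areas: |Patch 1| = 8, |Patch 2| = 27.
|Patch 1∩Patch 2|: x∈[1,3], y∈[6,8] → 2·2 = 4.
|Patch 1 ∪ Patch 2| = 35 − 4 = 31.00.

31.00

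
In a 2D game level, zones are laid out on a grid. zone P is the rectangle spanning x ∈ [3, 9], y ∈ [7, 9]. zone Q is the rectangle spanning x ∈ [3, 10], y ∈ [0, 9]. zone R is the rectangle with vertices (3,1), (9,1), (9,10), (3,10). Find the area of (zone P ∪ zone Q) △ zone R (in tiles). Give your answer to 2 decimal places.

|zone P ∪ zone Q| = 63.
|(zone P ∪ zone Q) ∩ zone R| = 48.
|(zone P ∪ zone Q) △ zone R| = 63 + 54 − 96 = 21.00.

21.00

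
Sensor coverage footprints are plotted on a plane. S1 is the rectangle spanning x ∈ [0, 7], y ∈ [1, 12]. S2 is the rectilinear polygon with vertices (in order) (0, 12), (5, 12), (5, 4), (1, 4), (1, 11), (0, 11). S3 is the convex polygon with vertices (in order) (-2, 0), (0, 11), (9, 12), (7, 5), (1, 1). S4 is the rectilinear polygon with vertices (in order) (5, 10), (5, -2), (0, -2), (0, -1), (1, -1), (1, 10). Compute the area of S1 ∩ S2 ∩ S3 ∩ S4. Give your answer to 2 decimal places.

The intersection is the polygon with vertices (1,4), (1,10), (5,10), (5,4).
By the shoelace formula its area is 24.00.

24.00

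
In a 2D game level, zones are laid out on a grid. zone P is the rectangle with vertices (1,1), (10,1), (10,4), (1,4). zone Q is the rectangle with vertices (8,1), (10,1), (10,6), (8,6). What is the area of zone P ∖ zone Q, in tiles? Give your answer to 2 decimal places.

21.00

|zone P∩zone Q|: x∈[8,10], y∈[1,4] → 2·3 = 6.
|zone P| = 27.
|zone P ∖ zone Q| = |zone P| − |zone P∩zone Q| = 27 − 6 = 21.00.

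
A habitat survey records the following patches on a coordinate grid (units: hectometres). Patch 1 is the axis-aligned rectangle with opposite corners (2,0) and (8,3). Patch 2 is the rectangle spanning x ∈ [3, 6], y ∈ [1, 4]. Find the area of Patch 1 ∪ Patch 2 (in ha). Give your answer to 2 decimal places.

21.00

By inclusion–exclusion:
Individual areas: |Patch 1| = 18, |Patch 2| = 9.
|Patch 1∩Patch 2|: x∈[3,6], y∈[1,3] → 3·2 = 6.
|Patch 1 ∪ Patch 2| = 27 − 6 = 21.00.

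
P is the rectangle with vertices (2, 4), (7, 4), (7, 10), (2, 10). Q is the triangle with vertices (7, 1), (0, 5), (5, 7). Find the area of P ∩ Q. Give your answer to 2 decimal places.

The intersection is the polygon with vertices (2,4), (2,5.8), (5,7), (6,4).
By the shoelace formula its area is 8.70.

8.70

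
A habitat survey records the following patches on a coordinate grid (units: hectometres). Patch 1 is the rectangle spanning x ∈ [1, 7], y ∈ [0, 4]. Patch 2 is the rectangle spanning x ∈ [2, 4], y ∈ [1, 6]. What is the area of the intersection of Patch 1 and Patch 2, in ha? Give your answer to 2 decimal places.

|Patch 1∩Patch 2|: x∈[2,4], y∈[1,4] → 2·3 = 6.

6.00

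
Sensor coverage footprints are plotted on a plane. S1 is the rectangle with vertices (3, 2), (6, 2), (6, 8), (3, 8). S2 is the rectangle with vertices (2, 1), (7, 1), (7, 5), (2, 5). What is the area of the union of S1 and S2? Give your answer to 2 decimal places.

By inclusion–exclusion:
Individual areas: |S1| = 18, |S2| = 20.
|S1∩S2|: x∈[3,6], y∈[2,5] → 3·3 = 9.
|S1 ∪ S2| = 38 − 9 = 29.00.

29.00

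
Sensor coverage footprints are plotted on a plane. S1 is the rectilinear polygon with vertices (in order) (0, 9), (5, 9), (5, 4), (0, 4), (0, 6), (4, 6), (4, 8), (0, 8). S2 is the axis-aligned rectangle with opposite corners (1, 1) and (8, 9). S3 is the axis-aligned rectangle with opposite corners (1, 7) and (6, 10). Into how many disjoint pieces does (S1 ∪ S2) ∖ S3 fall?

(S1 ∪ S2) ∖ S3 splits into 2 disjoint pieces (area 48, area 1).

2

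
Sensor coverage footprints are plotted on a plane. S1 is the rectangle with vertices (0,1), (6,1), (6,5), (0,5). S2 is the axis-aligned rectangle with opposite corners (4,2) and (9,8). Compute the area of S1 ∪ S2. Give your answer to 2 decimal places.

By inclusion–exclusion:
Individual areas: |S1| = 24, |S2| = 30.
|S1∩S2|: x∈[4,6], y∈[2,5] → 2·3 = 6.
|S1 ∪ S2| = 54 − 6 = 48.00.

48.00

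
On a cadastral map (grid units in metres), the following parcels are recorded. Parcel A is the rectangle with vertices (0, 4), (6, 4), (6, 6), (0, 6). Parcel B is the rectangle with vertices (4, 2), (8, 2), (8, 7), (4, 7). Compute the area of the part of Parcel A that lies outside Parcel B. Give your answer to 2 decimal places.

|Parcel A∩Parcel B|: x∈[4,6], y∈[4,6] → 2·2 = 4.
|Parcel A| = 12.
|Parcel A ∖ Parcel B| = |Parcel A| − |Parcel A∩Parcel B| = 12 − 4 = 8.00.

8.00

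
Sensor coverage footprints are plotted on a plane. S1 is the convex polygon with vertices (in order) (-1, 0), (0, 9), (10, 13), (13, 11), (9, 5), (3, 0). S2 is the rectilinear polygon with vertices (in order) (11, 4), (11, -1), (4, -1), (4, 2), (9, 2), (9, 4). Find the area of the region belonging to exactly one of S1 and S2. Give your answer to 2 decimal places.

126.87

|S1| = 103.5, |S2| = 25, |S1∩S2| = 0.8167.
|S1 △ S2| = |S1| + |S2| − 2·|S1∩S2| = 103.5 + 25 − 1.6333 = 126.87.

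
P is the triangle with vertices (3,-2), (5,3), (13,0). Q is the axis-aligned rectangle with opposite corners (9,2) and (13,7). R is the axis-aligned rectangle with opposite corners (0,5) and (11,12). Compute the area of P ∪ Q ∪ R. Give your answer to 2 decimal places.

By inclusion–exclusion:
Individual areas: |P| = 23, |Q| = 20, |R| = 77.
|P∩Q| = 0.
|P∩R| = 0.
|Q∩R|: x∈[9,11], y∈[5,7] → 2·2 = 4.
|P∩Q∩R| = 0.
|P ∪ Q ∪ R| = 120 − 4 + 0 = 116.00.

116.00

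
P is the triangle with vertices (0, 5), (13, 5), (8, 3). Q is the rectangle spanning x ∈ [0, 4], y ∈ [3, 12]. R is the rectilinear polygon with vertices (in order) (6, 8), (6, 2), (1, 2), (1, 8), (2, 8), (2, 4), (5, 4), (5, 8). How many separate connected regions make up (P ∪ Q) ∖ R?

(P ∪ Q) ∖ R splits into 2 disjoint pieces (area 8.5, area 30).

2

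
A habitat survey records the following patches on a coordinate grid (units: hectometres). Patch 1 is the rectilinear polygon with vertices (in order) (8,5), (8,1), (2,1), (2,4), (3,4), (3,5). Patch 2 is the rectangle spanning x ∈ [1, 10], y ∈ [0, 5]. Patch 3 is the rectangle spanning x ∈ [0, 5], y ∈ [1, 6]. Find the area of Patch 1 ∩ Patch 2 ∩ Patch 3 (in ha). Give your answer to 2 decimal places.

11.00

The intersection is the polygon with vertices (2,1), (2,4), (3,4), (3,5), (5,5), (5,1).
By the shoelace formula its area is 11.00.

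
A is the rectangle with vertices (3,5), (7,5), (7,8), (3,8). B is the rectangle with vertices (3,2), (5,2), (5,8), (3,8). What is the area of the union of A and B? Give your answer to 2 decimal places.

By inclusion–exclusion:
Individual areas: |A| = 12, |B| = 12.
|A∩B|: x∈[3,5], y∈[5,8] → 2·3 = 6.
|A ∪ B| = 24 − 6 = 18.00.

18.00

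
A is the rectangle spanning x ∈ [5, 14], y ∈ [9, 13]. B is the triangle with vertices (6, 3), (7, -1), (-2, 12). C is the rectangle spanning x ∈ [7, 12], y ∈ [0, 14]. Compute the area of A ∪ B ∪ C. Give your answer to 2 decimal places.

By inclusion–exclusion:
Individual areas: |A| = 36, |B| = 11.5, |C| = 70.
|A∩B| = 0.
|A∩C|: x∈[7,12], y∈[9,13] → 5·4 = 20.
|B∩C| = 0.
|A∩B∩C| = 0.
|A ∪ B ∪ C| = 117.5 − 20 + 0 = 97.50.

97.50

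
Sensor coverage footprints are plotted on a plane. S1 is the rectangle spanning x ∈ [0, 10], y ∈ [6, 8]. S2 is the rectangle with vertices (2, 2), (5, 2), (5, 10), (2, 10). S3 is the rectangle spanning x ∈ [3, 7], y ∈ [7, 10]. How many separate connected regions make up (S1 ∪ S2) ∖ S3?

(S1 ∪ S2) ∖ S3 is a single connected region.

1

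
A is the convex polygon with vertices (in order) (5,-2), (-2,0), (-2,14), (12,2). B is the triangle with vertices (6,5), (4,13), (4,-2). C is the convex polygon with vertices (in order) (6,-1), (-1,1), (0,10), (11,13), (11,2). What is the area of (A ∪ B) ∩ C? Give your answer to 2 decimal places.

86.28

|A ∪ B| = 121.7413.
|(A ∪ B) ∩ C| = 86.28.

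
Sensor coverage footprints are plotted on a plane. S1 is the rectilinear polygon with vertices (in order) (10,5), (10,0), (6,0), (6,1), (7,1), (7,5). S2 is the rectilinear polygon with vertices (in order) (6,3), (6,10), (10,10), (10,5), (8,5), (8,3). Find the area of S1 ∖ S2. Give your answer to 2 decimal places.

|S1| = 16, |S1∩S2| = 2.
|S1 ∖ S2| = |S1| − |S1∩S2| = 16 − 2 = 14.00.

14.00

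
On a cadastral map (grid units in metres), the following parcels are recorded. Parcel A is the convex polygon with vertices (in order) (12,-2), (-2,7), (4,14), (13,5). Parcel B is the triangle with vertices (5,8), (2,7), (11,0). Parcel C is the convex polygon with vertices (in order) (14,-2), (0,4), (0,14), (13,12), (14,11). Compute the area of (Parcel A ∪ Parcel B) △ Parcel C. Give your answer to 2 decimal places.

|Parcel A ∪ Parcel B| = 112.
|(Parcel A ∪ Parcel B) ∩ Parcel C| = 106.25.
|(Parcel A ∪ Parcel B) △ Parcel C| = 112 + 166.5 − 212.5001 = 66.00.

66.00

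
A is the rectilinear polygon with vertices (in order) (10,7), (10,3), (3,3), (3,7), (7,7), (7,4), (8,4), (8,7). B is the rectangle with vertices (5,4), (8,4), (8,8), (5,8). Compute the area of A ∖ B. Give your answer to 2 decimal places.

|A| = 25, |A∩B| = 6.
|A ∖ B| = |A| − |A∩B| = 25 − 6 = 19.00.

19.00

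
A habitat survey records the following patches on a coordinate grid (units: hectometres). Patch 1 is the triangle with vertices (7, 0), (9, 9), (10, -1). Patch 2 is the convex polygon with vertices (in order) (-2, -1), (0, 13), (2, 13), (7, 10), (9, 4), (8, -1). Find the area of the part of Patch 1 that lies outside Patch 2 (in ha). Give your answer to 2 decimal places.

8.54

|Patch 1| = 14.5, |Patch 1∩Patch 2| = 5.9583.
|Patch 1 ∖ Patch 2| = |Patch 1| − |Patch 1∩Patch 2| = 14.5 − 5.9583 = 8.54.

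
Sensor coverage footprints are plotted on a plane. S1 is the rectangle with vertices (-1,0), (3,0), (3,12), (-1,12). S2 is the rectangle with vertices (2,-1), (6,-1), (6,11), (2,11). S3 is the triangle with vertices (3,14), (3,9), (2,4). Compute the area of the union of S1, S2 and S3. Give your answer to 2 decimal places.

85.20

By inclusion–exclusion:
Individual areas: |S1| = 48, |S2| = 48, |S3| = 2.5.
|S1∩S2|: x∈[2,3], y∈[0,11] → 1·11 = 11.
|S1∩S3| = 2.3.
|S2∩S3| = 2.05.
|S1∩S2∩S3| = 2.05.
|S1 ∪ S2 ∪ S3| = 98.5 − 15.35 + 2.05 = 85.20.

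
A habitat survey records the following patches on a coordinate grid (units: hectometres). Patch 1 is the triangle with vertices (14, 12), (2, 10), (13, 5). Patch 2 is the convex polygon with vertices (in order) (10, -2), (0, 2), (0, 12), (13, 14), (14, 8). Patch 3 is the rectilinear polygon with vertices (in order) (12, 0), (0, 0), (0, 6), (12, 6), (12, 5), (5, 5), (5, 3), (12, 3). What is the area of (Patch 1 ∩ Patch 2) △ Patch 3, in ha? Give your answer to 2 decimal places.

|Patch 1 ∩ Patch 2| = 40.248.
|(Patch 1 ∩ Patch 2) ∩ Patch 3| = 0.3273.
|(Patch 1 ∩ Patch 2) △ Patch 3| = 40.248 + 58 − 0.6545 = 97.59.

97.59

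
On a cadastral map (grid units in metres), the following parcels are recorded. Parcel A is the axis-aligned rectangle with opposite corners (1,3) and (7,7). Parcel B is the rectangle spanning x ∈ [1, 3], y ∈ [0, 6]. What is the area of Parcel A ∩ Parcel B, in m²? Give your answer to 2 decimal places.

6.00

|Parcel A∩Parcel B|: x∈[1,3], y∈[3,6] → 2·3 = 6.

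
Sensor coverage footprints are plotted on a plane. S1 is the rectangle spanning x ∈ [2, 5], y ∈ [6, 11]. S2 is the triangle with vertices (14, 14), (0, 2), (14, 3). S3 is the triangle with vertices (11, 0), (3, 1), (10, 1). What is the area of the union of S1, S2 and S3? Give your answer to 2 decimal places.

By inclusion–exclusion:
Individual areas: |S1| = 15, |S2| = 77, |S3| = 3.5.
|S1∩S2| = 0.0476.
|S1∩S3| = 0.
|S2∩S3| = 0.
|S1∩S2∩S3| = 0.
|S1 ∪ S2 ∪ S3| = 95.5 − 0.0476 + 0 = 95.45.

95.45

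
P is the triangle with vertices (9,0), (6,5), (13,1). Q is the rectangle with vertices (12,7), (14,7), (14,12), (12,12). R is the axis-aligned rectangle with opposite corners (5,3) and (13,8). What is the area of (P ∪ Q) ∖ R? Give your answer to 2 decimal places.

18.20

|P ∪ Q| = 21.5.
|(P ∪ Q) ∩ R| = 3.3.
|(P ∪ Q) ∖ R| = 21.5 − 3.3 = 18.20.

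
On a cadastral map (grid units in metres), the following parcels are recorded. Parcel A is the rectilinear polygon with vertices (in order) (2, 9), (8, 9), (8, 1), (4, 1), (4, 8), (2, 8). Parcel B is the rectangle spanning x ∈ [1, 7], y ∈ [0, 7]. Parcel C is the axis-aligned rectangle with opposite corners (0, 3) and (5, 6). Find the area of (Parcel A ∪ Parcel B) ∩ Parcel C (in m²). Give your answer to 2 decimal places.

12.00

The region (Parcel A ∪ Parcel B) ∩ Parcel C is the polygon with vertices (1,6), (5,6), (5,3), (1,3).
By the shoelace formula its area is 12.00.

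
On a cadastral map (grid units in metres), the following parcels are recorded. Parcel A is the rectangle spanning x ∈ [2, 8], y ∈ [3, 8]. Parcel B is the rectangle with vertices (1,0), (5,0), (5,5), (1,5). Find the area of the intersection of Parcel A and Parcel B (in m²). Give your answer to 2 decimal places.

6.00

|Parcel A∩Parcel B|: x∈[2,5], y∈[3,5] → 3·2 = 6.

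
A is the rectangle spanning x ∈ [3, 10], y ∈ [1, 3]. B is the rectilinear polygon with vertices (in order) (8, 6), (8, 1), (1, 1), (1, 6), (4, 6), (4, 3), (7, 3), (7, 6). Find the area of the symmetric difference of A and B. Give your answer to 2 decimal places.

20.00

|A| = 14, |B| = 26, |A∩B| = 10.
|A △ B| = |A| + |B| − 2·|A∩B| = 14 + 26 − 20 = 20.00.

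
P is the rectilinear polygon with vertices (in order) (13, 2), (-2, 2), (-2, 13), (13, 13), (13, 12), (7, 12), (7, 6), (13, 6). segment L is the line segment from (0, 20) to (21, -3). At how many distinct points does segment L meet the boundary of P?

The segment meets the boundary at (13,5.762), (12.783,6), (7.304,12), (6.391,13).

4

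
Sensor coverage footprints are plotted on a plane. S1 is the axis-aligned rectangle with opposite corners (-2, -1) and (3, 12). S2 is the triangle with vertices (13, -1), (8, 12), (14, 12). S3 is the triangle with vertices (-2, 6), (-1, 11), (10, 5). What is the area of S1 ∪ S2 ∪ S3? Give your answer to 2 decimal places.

By inclusion–exclusion:
Individual areas: |S1| = 65, |S2| = 39, |S3| = 30.5.
|S1∩S2| = 0.
|S1∩S3| = 19.178.
|S2∩S3| = 0.
|S1∩S2∩S3| = 0.
|S1 ∪ S2 ∪ S3| = 134.5 − 19.178 + 0 = 115.32.

115.32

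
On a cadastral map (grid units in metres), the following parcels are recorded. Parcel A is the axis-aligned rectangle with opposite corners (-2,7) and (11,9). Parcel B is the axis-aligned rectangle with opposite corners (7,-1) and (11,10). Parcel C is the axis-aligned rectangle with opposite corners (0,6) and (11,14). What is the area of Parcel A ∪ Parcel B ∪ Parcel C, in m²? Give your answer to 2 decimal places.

By inclusion–exclusion:
Individual areas: |Parcel A| = 26, |Parcel B| = 44, |Parcel C| = 88.
|Parcel A∩Parcel B|: x∈[7,11], y∈[7,9] → 4·2 = 8.
|Parcel A∩Parcel C|: x∈[0,11], y∈[7,9] → 11·2 = 22.
|Parcel B∩Parcel C|: x∈[7,11], y∈[6,10] → 4·4 = 16.
|Parcel A∩Parcel B∩Parcel C| = 8.
|Parcel A ∪ Parcel B ∪ Parcel C| = 158 − 46 + 8 = 120.00.

120.00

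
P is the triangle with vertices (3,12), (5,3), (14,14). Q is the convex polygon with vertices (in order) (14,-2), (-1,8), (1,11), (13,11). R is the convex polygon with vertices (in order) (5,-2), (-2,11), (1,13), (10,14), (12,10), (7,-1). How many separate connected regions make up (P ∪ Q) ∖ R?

(P ∪ Q) ∖ R splits into 2 disjoint pieces (area 42.9965, area 0.354).

2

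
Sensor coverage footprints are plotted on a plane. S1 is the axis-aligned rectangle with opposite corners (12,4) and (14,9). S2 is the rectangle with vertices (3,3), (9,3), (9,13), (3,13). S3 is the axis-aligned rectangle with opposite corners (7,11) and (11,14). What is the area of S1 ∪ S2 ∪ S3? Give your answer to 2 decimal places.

By inclusion–exclusion:
Individual areas: |S1| = 10, |S2| = 60, |S3| = 12.
|S1∩S2| = 0 (no overlap).
|S1∩S3| = 0 (no overlap).
|S2∩S3|: x∈[7,9], y∈[11,13] → 2·2 = 4.
|S1∩S2∩S3| = 0.
|S1 ∪ S2 ∪ S3| = 82 − 4 + 0 = 78.00.

78.00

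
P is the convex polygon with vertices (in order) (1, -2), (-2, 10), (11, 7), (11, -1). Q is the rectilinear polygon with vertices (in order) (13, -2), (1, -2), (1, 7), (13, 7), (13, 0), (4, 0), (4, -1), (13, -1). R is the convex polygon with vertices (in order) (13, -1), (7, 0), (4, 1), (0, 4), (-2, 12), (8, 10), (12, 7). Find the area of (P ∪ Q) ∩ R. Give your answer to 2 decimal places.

94.93

|P ∪ Q| = 134.5.
|(P ∪ Q) ∩ R| = 94.93.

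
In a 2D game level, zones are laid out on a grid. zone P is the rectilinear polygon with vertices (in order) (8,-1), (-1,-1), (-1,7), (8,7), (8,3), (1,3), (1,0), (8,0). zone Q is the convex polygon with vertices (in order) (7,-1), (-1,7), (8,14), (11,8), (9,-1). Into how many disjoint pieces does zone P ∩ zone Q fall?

zone P ∩ zone Q splits into 2 disjoint pieces (area 1.5, area 28).

2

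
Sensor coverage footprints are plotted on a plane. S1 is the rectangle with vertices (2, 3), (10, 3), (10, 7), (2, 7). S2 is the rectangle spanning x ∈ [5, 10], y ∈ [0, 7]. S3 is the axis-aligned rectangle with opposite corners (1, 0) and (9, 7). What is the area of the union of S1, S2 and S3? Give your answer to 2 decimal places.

By inclusion–exclusion:
Individual areas: |S1| = 32, |S2| = 35, |S3| = 56.
|S1∩S2|: x∈[5,10], y∈[3,7] → 5·4 = 20.
|S1∩S3|: x∈[2,9], y∈[3,7] → 7·4 = 28.
|S2∩S3|: x∈[5,9], y∈[0,7] → 4·7 = 28.
|S1∩S2∩S3| = 16.
|S1 ∪ S2 ∪ S3| = 123 − 76 + 16 = 63.00.

63.00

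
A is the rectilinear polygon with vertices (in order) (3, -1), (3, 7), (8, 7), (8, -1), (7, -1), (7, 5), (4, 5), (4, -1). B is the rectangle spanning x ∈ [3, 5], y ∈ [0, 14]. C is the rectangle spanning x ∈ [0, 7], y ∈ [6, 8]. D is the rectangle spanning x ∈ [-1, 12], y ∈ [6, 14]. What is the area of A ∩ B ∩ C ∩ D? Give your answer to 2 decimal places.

The intersection is the polygon with vertices (5,6), (3,6), (3,7), (5,7).
By the shoelace formula its area is 2.00.

2.00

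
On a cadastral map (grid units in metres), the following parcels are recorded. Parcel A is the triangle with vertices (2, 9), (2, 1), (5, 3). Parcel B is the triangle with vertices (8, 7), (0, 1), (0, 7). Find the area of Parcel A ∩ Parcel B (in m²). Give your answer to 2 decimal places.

6.68

The intersection is the polygon with vertices (2,7), (3,7), (4.364,4.273), (2,2.5).
By the shoelace formula its area is 6.68.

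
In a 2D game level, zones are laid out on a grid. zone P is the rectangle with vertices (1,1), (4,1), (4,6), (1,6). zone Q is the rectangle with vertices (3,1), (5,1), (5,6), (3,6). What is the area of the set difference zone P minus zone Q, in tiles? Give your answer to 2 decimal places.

|zone P∩zone Q|: x∈[3,4], y∈[1,6] → 1·5 = 5.
|zone P| = 15.
|zone P ∖ zone Q| = |zone P| − |zone P∩zone Q| = 15 − 5 = 10.00.

10.00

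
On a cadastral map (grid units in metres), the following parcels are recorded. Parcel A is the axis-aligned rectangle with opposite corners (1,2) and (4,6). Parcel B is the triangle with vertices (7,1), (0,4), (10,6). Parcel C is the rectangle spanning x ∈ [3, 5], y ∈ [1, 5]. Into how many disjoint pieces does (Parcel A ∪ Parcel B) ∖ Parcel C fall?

2

(Parcel A ∪ Parcel B) ∖ Parcel C splits into 2 disjoint pieces (area 9.3143, area 14.1429).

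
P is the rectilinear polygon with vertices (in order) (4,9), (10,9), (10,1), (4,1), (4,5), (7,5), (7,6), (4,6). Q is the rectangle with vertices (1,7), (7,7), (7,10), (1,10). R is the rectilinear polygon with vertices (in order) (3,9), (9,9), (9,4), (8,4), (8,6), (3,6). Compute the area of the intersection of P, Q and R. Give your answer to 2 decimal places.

6.00

The intersection is the polygon with vertices (7,7), (4,7), (4,9), (7,9).
By the shoelace formula its area is 6.00.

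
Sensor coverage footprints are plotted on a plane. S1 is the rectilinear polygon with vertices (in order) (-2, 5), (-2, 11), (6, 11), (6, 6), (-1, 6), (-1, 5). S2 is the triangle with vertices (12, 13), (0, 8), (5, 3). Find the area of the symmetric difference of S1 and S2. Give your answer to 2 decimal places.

48.50

|S1| = 41, |S2| = 42.5, |S1∩S2| = 17.5.
|S1 △ S2| = |S1| + |S2| − 2·|S1∩S2| = 41 + 42.5 − 35 = 48.50.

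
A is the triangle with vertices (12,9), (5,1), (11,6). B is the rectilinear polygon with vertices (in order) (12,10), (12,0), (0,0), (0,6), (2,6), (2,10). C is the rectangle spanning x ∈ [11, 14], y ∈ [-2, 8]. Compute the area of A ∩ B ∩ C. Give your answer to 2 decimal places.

The intersection is the polygon with vertices (11.125,8), (11.667,8), (11,6), (11,7.857).
By the shoelace formula its area is 0.66.

0.66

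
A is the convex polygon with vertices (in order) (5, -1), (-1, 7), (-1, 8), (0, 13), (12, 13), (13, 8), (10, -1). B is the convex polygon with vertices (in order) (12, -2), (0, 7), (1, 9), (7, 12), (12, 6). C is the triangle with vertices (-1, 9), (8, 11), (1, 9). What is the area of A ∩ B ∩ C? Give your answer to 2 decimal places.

The intersection is the polygon with vertices (2.6,9.8), (7.859,10.969), (7.865,10.961), (1,9).
By the shoelace formula its area is 1.20.

1.20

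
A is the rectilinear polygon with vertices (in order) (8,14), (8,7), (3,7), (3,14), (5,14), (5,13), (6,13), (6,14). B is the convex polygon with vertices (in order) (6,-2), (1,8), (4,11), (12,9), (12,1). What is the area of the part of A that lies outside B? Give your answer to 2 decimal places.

|A| = 34, |A∩B| = 17.5.
|A ∖ B| = |A| − |A∩B| = 34 − 17.5 = 16.50.

16.50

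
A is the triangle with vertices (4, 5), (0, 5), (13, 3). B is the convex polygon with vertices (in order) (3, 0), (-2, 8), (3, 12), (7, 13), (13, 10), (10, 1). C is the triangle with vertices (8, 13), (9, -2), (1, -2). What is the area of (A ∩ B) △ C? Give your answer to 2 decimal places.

59.75

|A ∩ B| = 3.8352.
|(A ∩ B) ∩ C| = 2.0422.
|(A ∩ B) △ C| = 3.8352 + 60 − 4.0845 = 59.75.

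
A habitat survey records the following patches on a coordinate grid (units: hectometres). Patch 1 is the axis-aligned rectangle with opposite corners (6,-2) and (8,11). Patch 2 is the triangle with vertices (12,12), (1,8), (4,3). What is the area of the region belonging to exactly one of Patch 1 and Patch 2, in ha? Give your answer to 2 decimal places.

|Patch 1| = 26, |Patch 2| = 33.5, |Patch 1∩Patch 2| = 7.6136.
|Patch 1 △ Patch 2| = |Patch 1| + |Patch 2| − 2·|Patch 1∩Patch 2| = 26 + 33.5 − 15.2273 = 44.27.

44.27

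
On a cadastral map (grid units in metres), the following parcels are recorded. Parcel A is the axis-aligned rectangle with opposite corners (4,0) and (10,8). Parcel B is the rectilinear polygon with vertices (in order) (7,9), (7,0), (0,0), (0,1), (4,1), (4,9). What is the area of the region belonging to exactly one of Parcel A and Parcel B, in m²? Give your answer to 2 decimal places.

|Parcel A| = 48, |Parcel B| = 31, |Parcel A∩Parcel B| = 24.
|Parcel A △ Parcel B| = |Parcel A| + |Parcel B| − 2·|Parcel A∩Parcel B| = 48 + 31 − 48 = 31.00.

31.00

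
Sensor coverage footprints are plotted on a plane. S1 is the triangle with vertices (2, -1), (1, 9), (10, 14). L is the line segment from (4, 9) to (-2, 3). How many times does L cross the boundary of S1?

1

The segment meets the boundary at (1.273,6.273).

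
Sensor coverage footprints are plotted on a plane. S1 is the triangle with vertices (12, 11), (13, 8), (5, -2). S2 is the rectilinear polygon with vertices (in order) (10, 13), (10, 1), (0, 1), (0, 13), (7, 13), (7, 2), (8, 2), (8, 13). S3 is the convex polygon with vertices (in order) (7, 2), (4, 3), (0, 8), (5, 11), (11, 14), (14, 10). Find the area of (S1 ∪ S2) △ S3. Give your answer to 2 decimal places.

77.75

|S1 ∪ S2| = 120.2525.
|(S1 ∪ S2) ∩ S3| = 64.753.
|(S1 ∪ S2) △ S3| = 120.2525 + 87 − 129.5059 = 77.75.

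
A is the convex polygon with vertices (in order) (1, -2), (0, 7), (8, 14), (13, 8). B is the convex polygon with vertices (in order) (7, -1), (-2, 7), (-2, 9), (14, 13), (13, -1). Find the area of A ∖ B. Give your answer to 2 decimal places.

21.27

|A| = 100.5, |A∩B| = 79.2271.
|A ∖ B| = |A| − |A∩B| = 100.5 − 79.2271 = 21.27.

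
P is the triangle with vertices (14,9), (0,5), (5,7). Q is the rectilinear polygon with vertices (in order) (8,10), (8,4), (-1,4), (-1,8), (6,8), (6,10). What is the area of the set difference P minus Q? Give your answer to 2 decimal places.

1.14

|P| = 4, |P∩Q| = 2.8571.
|P ∖ Q| = |P| − |P∩Q| = 4 − 2.8571 = 1.14.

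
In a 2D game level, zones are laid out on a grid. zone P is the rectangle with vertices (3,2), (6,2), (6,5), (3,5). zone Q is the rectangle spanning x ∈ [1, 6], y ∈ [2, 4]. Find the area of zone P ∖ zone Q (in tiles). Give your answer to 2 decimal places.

3.00

|zone P∩zone Q|: x∈[3,6], y∈[2,4] → 3·2 = 6.
|zone P| = 9.
|zone P ∖ zone Q| = |zone P| − |zone P∩zone Q| = 9 − 6 = 3.00.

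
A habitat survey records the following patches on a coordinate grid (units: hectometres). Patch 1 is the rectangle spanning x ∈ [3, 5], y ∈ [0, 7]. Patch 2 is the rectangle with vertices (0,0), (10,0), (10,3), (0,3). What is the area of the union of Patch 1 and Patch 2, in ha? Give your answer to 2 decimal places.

By inclusion–exclusion:
Individual areas: |Patch 1| = 14, |Patch 2| = 30.
|Patch 1∩Patch 2|: x∈[3,5], y∈[0,3] → 2·3 = 6.
|Patch 1 ∪ Patch 2| = 44 − 6 = 38.00.

38.00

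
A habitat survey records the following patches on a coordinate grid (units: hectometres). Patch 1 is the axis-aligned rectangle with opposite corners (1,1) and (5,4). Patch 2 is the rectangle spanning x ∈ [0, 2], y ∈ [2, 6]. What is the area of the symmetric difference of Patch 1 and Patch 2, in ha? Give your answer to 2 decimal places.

|Patch 1∩Patch 2|: x∈[1,2], y∈[2,4] → 1·2 = 2.
|Patch 1 △ Patch 2| = |Patch 1| + |Patch 2| − 2·|Patch 1∩Patch 2| = 12 + 8 − 4 = 16.00.

16.00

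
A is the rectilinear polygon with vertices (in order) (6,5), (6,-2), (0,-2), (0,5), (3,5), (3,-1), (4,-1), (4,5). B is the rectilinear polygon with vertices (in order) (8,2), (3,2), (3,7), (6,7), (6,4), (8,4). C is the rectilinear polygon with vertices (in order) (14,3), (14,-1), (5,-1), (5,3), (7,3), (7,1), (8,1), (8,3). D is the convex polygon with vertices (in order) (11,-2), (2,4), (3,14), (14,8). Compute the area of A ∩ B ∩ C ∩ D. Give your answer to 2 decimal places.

The intersection is the polygon with vertices (5,2), (5,3), (6,3), (6,2).
By the shoelace formula its area is 1.00.

1.00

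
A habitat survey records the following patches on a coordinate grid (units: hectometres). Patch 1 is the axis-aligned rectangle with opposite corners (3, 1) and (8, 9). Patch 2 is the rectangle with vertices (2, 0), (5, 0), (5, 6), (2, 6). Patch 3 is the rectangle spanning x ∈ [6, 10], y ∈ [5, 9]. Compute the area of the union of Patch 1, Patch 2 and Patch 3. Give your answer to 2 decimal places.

56.00

By inclusion–exclusion:
Individual areas: |Patch 1| = 40, |Patch 2| = 18, |Patch 3| = 16.
|Patch 1∩Patch 2|: x∈[3,5], y∈[1,6] → 2·5 = 10.
|Patch 1∩Patch 3|: x∈[6,8], y∈[5,9] → 2·4 = 8.
|Patch 2∩Patch 3| = 0 (no overlap).
|Patch 1∩Patch 2∩Patch 3| = 0.
|Patch 1 ∪ Patch 2 ∪ Patch 3| = 74 − 18 + 0 = 56.00.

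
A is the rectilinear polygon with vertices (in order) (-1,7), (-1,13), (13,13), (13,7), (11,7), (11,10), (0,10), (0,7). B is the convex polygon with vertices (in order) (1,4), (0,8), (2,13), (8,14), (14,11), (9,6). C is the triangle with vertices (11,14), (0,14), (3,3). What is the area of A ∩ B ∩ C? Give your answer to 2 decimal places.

The intersection is the polygon with vertices (10.2,12.9), (8.091,10), (1.091,10), (0.973,10.432), (2,13), (10,13).
By the shoelace formula its area is 23.27.

23.27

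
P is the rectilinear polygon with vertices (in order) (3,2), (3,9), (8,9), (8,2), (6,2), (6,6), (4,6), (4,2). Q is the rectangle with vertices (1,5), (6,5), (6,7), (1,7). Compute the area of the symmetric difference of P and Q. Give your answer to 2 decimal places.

29.00

|P| = 27, |Q| = 10, |P∩Q| = 4.
|P △ Q| = |P| + |Q| − 2·|P∩Q| = 27 + 10 − 8 = 29.00.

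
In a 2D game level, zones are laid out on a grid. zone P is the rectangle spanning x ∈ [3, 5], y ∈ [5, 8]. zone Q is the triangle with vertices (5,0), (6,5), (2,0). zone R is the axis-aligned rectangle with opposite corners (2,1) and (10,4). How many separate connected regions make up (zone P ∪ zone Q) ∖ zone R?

(zone P ∪ zone Q) ∖ zone R splits into 3 disjoint pieces (area 6, area 2.7, area 0.3).

3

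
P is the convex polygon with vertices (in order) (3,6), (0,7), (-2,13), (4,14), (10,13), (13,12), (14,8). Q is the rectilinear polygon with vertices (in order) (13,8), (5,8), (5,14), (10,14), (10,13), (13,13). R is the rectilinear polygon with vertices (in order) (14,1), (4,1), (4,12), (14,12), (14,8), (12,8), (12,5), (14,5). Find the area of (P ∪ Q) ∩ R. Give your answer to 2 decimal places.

46.73

The region (P ∪ Q) ∩ R is the polygon with vertices (14,8), (12,8), (12,7.636), (4,6.182), (4,12), (13,12).
By the shoelace formula its area is 46.73.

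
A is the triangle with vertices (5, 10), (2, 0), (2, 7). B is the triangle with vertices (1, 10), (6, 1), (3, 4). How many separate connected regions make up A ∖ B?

2

A ∖ B splits into 2 disjoint pieces (area 4.2078, area 3.8846).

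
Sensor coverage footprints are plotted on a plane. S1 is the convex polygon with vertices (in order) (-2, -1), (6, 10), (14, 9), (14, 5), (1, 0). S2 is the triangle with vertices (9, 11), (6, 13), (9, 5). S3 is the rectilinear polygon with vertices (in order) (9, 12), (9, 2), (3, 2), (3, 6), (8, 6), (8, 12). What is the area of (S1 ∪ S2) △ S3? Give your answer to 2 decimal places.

60.15

|S1 ∪ S2| = 85.792.
|(S1 ∪ S2) ∩ S3| = 27.82.
|(S1 ∪ S2) △ S3| = 85.792 + 30 − 55.6399 = 60.15.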